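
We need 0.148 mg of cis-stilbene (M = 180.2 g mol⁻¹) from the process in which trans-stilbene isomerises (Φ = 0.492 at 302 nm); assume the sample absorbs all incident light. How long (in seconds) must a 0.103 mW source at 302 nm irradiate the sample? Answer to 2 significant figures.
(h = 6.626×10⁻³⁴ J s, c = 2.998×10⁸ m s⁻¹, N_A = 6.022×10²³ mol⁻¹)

Product: 0.148 mg / 180.2 g mol⁻¹ = 8.213×10⁻⁷ mol.
Photons that must be absorbed: 8.213×10⁻⁷ / 0.492 = 1.669×10⁻⁶ mol.
Photon energy: hc/λ = 6.578×10⁻¹⁹ J; per mole, 3.961×10⁵ J mol⁻¹.
Energy required: 1.669×10⁻⁶ × 3.961×10⁵ = 0.6611 J.
Time: 0.6611 J / 0.000103 W = 6400 s.

t ≈ 6400 s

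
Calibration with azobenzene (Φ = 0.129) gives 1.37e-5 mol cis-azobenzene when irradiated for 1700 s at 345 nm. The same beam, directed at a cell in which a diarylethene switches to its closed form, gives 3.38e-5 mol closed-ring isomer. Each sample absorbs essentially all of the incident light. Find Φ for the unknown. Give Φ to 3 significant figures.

Φ = 0.318

Photons absorbed by the actinometer: 1.37e-5 / 0.129 = 1.062e-4 mol.
Φ(unknown) = 3.38e-5 / 1.062e-4 = 0.318.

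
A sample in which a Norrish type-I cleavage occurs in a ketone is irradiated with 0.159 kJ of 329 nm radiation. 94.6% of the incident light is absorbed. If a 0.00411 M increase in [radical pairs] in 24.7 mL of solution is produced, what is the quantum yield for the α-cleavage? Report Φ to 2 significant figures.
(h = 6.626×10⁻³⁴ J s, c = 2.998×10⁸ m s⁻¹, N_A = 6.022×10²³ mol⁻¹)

Φ = 0.25

Product: (0.00411 M)(0.0247 L) = 1.015×10⁻⁴ mol.
Photon energy at 329 nm: hc/λ = (6.626×10⁻³⁴)(2.998×10⁸)/(329×10⁻⁹) = 6.038×10⁻¹⁹ J.
Incident energy: 0.159 kJ = 159 J.
Photons incident: 159 / 6.038×10⁻¹⁹ = 2.633×10²⁰, i.e. 2.633×10²⁰/6.022×10²³ = 4.372×10⁻⁴ mol.
Photons absorbed: 0.946 × 4.372×10⁻⁴ = 4.136×10⁻⁴ mol.
Φ = 1.015×10⁻⁴ mol / 4.136×10⁻⁴ mol photons = 0.25.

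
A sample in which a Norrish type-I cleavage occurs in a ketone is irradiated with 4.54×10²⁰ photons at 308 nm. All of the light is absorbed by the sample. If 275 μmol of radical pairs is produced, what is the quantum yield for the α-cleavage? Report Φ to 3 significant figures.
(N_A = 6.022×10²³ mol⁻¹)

Φ = 0.365

Product: 275 μmol = 2.75×10⁻⁴ mol.
Moles of photons: 4.54×10²⁰ / 6.022×10²³ = 7.539×10⁻⁴ mol.
Φ = 2.75×10⁻⁴ mol / 7.539×10⁻⁴ mol photons = 0.365.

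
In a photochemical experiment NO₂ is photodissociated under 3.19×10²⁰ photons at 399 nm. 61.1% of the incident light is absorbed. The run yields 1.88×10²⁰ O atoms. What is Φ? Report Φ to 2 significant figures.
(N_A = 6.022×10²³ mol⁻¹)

Φ = 0.96

Product: 1.88×10²⁰ / 6.022×10²³ = 3.122×10⁻⁴ mol.
Moles of photons: 3.19×10²⁰ / 6.022×10²³ = 5.297×10⁻⁴ mol.
Photons absorbed: 0.611 × 5.297×10⁻⁴ = 3.236×10⁻⁴ mol.
Φ = 3.122×10⁻⁴ mol / 3.236×10⁻⁴ mol photons = 0.96.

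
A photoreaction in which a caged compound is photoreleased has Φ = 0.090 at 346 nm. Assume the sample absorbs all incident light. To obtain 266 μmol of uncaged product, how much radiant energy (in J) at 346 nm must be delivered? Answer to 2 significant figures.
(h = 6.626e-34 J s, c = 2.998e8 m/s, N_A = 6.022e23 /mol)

1000 J

Product: 266 μmol = 2.66e-4 mol.
Photons that must be absorbed: 2.66e-4 / 0.090 = 0.002956 mol.
Photon energy: hc/λ = 5.741e-19 J; per mole, 3.457e5 J mol⁻¹.
Energy required: 0.002956 × 3.457e5 = 1000 J.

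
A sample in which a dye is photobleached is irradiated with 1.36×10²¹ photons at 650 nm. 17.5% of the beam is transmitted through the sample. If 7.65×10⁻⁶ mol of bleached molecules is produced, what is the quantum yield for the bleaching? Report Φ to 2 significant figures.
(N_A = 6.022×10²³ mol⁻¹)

Moles of photons: 1.36×10²¹ / 6.022×10²³ = 0.002258 mol.
Fraction absorbed: 1 − 17.5/100 = 0.8250.
Photons absorbed: 0.8250 × 0.002258 = 0.001863 mol.
Φ = 7.65×10⁻⁶ mol / 0.001863 mol photons = 0.0041.

Φ = 0.0041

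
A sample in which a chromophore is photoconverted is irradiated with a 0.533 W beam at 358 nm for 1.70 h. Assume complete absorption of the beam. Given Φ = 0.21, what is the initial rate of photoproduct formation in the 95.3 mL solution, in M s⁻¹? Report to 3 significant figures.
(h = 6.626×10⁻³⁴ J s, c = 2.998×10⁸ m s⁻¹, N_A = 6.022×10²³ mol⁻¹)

Photon energy at 358 nm: hc/λ = (6.626×10⁻³⁴)(2.998×10⁸)/(358×10⁻⁹) = 5.549×10⁻¹⁹ J.
Energy delivered: (0.533 W)(6120 s) = 3262 J.
Photons incident: 3262 / 5.549×10⁻¹⁹ = 5.879×10²¹, i.e. 5.879×10²¹/6.022×10²³ = 0.009763 mol.
Product formed: 0.21 × 0.009763 = 0.002050 mol.
Rate: 0.002050 mol / (6120 s × 0.0953 L) = 3.51×10⁻⁶ M s⁻¹.

3.51×10⁻⁶ M s⁻¹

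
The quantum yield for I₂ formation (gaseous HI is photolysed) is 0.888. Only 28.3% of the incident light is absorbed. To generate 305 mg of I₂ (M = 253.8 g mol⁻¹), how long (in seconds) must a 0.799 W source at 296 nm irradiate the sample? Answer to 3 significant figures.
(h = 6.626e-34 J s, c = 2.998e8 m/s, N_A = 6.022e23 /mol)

Product: 305 mg / 253.8 g mol⁻¹ = 0.001202 mol.
Photons that must be absorbed: 0.001202 / 0.888 = 0.001354 mol.
Incident photons needed: 0.001354 / 0.283 = 0.004784 mol.
Photon energy: hc/λ = 6.711e-19 J; per mole, 4.041e5 J mol⁻¹.
Energy required: 0.004784 × 4.041e5 = 1933 J.
Time: 1933 J / 0.799 W = 2420 s.

t ≈ 2420 s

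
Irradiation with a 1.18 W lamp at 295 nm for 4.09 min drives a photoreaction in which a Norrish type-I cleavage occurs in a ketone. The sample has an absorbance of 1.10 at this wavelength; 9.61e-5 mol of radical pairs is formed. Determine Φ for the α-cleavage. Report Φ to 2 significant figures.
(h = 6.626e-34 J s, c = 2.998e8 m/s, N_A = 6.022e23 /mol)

Φ = 0.15

Photon energy at 295 nm: hc/λ = (6.626e-34)(2.998e8)/(295e-9) = 6.734e-19 J.
Energy delivered: (1.18 W)(245.4 s) = 289.6 J.
Photons incident: 289.6 / 6.734e-19 = 4.301e20, i.e. 4.301e20/6.022e23 = 7.142e-4 mol.
Fraction absorbed: 1 − 10^(−1.10) = 0.9206.
Photons absorbed: 0.9206 × 7.142e-4 = 6.575e-4 mol.
Φ = 9.61e-5 mol / 6.575e-4 mol photons = 0.15.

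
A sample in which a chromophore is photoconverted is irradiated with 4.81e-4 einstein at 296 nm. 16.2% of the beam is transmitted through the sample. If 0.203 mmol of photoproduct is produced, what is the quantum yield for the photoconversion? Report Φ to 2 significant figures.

Φ = 0.50

Product: 0.203 mmol = 2.03e-4 mol.
Fraction absorbed: 1 − 16.2/100 = 0.8380.
Photons absorbed: 0.8380 × 4.81e-4 = 4.031e-4 mol.
Φ = 2.03e-4 mol / 4.031e-4 mol photons = 0.50.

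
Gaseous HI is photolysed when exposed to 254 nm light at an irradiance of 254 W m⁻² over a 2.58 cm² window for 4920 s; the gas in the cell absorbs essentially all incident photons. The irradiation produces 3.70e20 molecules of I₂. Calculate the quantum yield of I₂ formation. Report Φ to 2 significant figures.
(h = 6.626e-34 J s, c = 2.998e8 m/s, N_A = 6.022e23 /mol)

Product: 3.70e20 / 6.022e23 = 6.144e-4 mol.
Photon energy at 254 nm: hc/λ = (6.626e-34)(2.998e8)/(254e-9) = 7.821e-19 J.
Energy delivered: (254 W m⁻²)(2.58e-4 m²)(4920 s) = 322.4 J.
Photons incident: 322.4 / 7.821e-19 = 4.122e20, i.e. 4.122e20/6.022e23 = 6.845e-4 mol.
Φ = 6.144e-4 mol / 6.845e-4 mol photons = 0.90.

Φ = 0.90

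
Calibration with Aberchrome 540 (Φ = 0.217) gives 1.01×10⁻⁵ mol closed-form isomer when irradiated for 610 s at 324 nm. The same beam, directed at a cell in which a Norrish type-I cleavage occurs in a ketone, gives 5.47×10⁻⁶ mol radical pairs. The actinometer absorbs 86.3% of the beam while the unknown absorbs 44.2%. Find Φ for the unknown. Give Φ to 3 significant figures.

Φ = 0.229

Photons absorbed by the actinometer: 1.01×10⁻⁵ / 0.217 = 4.654×10⁻⁵ mol.
Incident flux: 4.654×10⁻⁵ / 0.863 = 5.393×10⁻⁵ einstein.
Absorbed by unknown: 0.442 × 5.393×10⁻⁵ = 2.384×10⁻⁵ mol.
Φ(unknown) = 5.47×10⁻⁶ / 2.384×10⁻⁵ = 0.229.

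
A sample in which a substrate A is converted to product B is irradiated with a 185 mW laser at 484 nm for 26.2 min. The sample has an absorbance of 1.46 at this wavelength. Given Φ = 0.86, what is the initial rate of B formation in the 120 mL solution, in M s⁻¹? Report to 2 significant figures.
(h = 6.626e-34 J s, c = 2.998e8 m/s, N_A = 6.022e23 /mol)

5.2e-6 M s⁻¹

Photon energy at 484 nm: hc/λ = (6.626e-34)(2.998e8)/(484e-9) = 4.104e-19 J.
Energy delivered: (185 mW)(1572 s) = 290.8 J.
Photons incident: 290.8 / 4.104e-19 = 7.086e20, i.e. 7.086e20/6.022e23 = 0.001177 mol.
Fraction absorbed: 1 − 10^(−1.46) = 0.9653.
Photons absorbed: 0.9653 × 0.001177 = 0.001136 mol.
Product formed: 0.86 × 0.001136 = 9.770e-4 mol.
Rate: 9.770e-4 mol / (1572 s × 0.12 L) = 5.2e-6 M s⁻¹.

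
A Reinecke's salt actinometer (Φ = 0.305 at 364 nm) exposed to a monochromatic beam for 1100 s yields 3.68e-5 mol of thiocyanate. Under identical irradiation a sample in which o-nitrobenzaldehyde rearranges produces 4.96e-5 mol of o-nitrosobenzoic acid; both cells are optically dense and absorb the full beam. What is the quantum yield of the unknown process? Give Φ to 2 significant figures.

Φ = 0.41

Photons absorbed by the actinometer: 3.68e-5 / 0.305 = 1.207e-4 mol.
Φ(unknown) = 4.96e-5 / 1.207e-4 = 0.41.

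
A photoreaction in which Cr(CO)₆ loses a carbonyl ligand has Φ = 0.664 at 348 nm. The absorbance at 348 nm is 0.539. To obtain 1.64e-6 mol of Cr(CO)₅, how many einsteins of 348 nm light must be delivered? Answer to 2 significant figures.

Photons that must be absorbed: 1.64e-6 / 0.664 = 2.470e-6 mol.
Fraction absorbed: 1 − 10^(−0.539) = 0.7109.
Incident photons needed: 2.470e-6 / 0.7109 = 3.474e-6 mol.

3.5e-6 einstein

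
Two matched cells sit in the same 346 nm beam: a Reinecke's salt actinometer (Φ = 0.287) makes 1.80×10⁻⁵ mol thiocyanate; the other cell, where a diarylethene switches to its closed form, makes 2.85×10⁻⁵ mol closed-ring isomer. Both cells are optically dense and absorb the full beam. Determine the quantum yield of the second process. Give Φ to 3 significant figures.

Photons absorbed by the actinometer: 1.80×10⁻⁵ / 0.287 = 6.272×10⁻⁵ mol.
Φ(unknown) = 2.85×10⁻⁵ / 6.272×10⁻⁵ = 0.454.

Φ = 0.454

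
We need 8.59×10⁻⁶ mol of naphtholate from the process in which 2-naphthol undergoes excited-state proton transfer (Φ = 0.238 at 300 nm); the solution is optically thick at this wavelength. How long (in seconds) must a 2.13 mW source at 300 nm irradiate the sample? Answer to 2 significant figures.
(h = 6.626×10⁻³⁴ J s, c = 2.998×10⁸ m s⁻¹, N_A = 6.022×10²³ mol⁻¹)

Photons that must be absorbed: 8.59×10⁻⁶ / 0.238 = 3.609×10⁻⁵ mol.
Photon energy: hc/λ = 6.622×10⁻¹⁹ J; per mole, 3.988×10⁵ J mol⁻¹.
Energy required: 3.609×10⁻⁵ × 3.988×10⁵ = 14.39 J.
Time: 14.39 J / 0.00213 W = 6800 s.

t ≈ 6800 s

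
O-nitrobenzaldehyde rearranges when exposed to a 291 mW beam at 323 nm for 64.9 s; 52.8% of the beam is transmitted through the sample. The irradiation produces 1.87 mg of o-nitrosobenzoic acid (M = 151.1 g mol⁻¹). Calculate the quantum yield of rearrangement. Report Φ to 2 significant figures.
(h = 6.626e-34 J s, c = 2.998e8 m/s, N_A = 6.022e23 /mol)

Φ = 0.51

Product: 1.87 mg / 151.1 g mol⁻¹ = 1.238e-5 mol.
Photon energy at 323 nm: hc/λ = (6.626e-34)(2.998e8)/(323e-9) = 6.150e-19 J.
Energy delivered: (291 mW)(64.9 s) = 18.89 J.
Photons incident: 18.89 / 6.150e-19 = 3.072e19, i.e. 3.072e19/6.022e23 = 5.101e-5 mol.
Fraction absorbed: 1 − 52.8/100 = 0.4720.
Photons absorbed: 0.4720 × 5.101e-5 = 2.408e-5 mol.
Φ = 1.238e-5 mol / 2.408e-5 mol photons = 0.51.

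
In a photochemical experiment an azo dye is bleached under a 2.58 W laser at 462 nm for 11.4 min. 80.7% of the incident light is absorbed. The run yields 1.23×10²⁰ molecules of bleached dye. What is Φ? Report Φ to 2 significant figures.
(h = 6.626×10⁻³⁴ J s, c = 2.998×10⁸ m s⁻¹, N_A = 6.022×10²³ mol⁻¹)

Product: 1.23×10²⁰ / 6.022×10²³ = 2.043×10⁻⁴ mol.
Photon energy at 462 nm: hc/λ = (6.626×10⁻³⁴)(2.998×10⁸)/(462×10⁻⁹) = 4.300×10⁻¹⁹ J.
Energy delivered: (2.58 W)(684 s) = 1765 J.
Photons incident: 1765 / 4.300×10⁻¹⁹ = 4.105×10²¹, i.e. 4.105×10²¹/6.022×10²³ = 0.006817 mol.
Photons absorbed: 0.807 × 0.006817 = 0.005501 mol.
Φ = 2.043×10⁻⁴ mol / 0.005501 mol photons = 0.037.

Φ = 0.037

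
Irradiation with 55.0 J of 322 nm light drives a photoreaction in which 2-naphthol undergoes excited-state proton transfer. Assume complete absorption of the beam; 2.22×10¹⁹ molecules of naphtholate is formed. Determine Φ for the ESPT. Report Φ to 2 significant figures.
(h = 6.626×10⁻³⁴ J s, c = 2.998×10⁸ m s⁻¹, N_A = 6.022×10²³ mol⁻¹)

Φ = 0.25

Product: 2.22×10¹⁹ / 6.022×10²³ = 3.686×10⁻⁵ mol.
Photon energy at 322 nm: hc/λ = (6.626×10⁻³⁴)(2.998×10⁸)/(322×10⁻⁹) = 6.169×10⁻¹⁹ J.
Photons incident: 55.0 / 6.169×10⁻¹⁹ = 8.916×10¹⁹, i.e. 8.916×10¹⁹/6.022×10²³ = 1.481×10⁻⁴ mol.
Φ = 3.686×10⁻⁵ mol / 1.481×10⁻⁴ mol photons = 0.25.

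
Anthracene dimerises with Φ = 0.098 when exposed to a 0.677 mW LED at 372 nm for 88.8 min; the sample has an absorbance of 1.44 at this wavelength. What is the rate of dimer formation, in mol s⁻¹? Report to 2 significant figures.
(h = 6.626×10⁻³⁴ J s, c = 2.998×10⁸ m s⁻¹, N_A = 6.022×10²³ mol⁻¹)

Photon energy at 372 nm: hc/λ = (6.626×10⁻³⁴)(2.998×10⁸)/(372×10⁻⁹) = 5.340×10⁻¹⁹ J.
Energy delivered: (0.677 mW)(5328 s) = 3.607 J.
Photons incident: 3.607 / 5.340×10⁻¹⁹ = 6.755×10¹⁸, i.e. 6.755×10¹⁸/6.022×10²³ = 1.122×10⁻⁵ mol.
Fraction absorbed: 1 − 10^(−1.44) = 0.9637.
Photons absorbed: 0.9637 × 1.122×10⁻⁵ = 1.081×10⁻⁵ mol.
Product formed: 0.098 × 1.081×10⁻⁵ = 1.059×10⁻⁶ mol.
Rate: 1.059×10⁻⁶ / 5328 s = 2.0×10⁻¹⁰ mol s⁻¹.

2.0×10⁻¹⁰ mol s⁻¹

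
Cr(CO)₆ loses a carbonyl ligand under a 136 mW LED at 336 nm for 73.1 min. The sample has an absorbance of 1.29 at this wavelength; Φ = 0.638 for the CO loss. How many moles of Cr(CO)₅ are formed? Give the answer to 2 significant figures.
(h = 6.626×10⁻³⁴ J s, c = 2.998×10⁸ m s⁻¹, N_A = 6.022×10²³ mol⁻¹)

Photon energy at 336 nm: hc/λ = (6.626×10⁻³⁴)(2.998×10⁸)/(336×10⁻⁹) = 5.912×10⁻¹⁹ J.
Energy delivered: (136 mW)(4386 s) = 596.5 J.
Photons incident: 596.5 / 5.912×10⁻¹⁹ = 1.009×10²¹, i.e. 1.009×10²¹/6.022×10²³ = 0.001676 mol.
Fraction absorbed: 1 − 10^(−1.29) = 0.9487.
Photons absorbed: 0.9487 × 0.001676 = 0.001590 mol.
Product: Φ × n_abs = 0.638 × 0.001590 = 0.001014 mol.

0.0010 mol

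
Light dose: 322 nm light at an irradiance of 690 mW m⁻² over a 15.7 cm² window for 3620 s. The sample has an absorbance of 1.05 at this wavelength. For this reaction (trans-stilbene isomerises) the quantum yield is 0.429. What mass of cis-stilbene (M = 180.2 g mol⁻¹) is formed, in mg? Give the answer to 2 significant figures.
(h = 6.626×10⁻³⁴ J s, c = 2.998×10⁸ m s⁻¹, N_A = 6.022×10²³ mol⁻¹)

0.74 mg

Photon energy at 322 nm: hc/λ = (6.626×10⁻³⁴)(2.998×10⁸)/(322×10⁻⁹) = 6.169×10⁻¹⁹ J.
Energy delivered: (690 mW m⁻²)(15.7×10⁻⁴ m²)(3620 s) = 3.922 J.
Photons incident: 3.922 / 6.169×10⁻¹⁹ = 6.358×10¹⁸, i.e. 6.358×10¹⁸/6.022×10²³ = 1.056×10⁻⁵ mol.
Fraction absorbed: 1 − 10^(−1.05) = 0.9109.
Photons absorbed: 0.9109 × 1.056×10⁻⁵ = 9.619×10⁻⁶ mol.
Product: Φ × n_abs = 0.429 × 9.619×10⁻⁶ = 4.127×10⁻⁶ mol.
Mass: 4.127×10⁻⁶ × 180.2 = 7.437×10⁻⁴ g = 0.74 mg.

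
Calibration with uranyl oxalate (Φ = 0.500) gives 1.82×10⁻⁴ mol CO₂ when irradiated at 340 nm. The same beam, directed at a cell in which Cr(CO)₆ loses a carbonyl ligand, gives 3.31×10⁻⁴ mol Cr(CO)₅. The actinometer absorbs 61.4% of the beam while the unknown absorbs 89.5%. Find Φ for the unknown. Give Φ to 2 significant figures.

Photons absorbed by the actinometer: 1.82×10⁻⁴ / 0.500 = 3.640×10⁻⁴ mol.
Incident flux: 3.640×10⁻⁴ / 0.614 = 5.928×10⁻⁴ einstein.
Absorbed by unknown: 0.895 × 5.928×10⁻⁴ = 5.306×10⁻⁴ mol.
Φ(unknown) = 3.31×10⁻⁴ / 5.306×10⁻⁴ = 0.62.

Φ = 0.62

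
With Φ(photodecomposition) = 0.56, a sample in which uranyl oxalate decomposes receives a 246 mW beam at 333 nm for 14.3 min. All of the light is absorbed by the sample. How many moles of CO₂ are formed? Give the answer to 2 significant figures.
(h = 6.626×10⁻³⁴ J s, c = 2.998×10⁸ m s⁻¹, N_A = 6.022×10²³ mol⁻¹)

Photon energy at 333 nm: hc/λ = (6.626×10⁻³⁴)(2.998×10⁸)/(333×10⁻⁹) = 5.965×10⁻¹⁹ J.
Energy delivered: (246 mW)(858 s) = 211.1 J.
Photons incident: 211.1 / 5.965×10⁻¹⁹ = 3.539×10²⁰, i.e. 3.539×10²⁰/6.022×10²³ = 5.877×10⁻⁴ mol.
Product: Φ × n_abs = 0.56 × 5.877×10⁻⁴ = 3.291×10⁻⁴ mol.

3.3×10⁻⁴ mol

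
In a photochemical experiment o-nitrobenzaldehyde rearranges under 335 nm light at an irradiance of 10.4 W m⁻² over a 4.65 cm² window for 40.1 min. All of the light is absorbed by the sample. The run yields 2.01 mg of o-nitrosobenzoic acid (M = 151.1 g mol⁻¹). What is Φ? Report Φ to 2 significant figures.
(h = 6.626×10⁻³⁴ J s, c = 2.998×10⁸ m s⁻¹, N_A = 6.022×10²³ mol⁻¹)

Φ = 0.41

Product: 2.01 mg / 151.1 g mol⁻¹ = 1.330×10⁻⁵ mol.
Photon energy at 335 nm: hc/λ = (6.626×10⁻³⁴)(2.998×10⁸)/(335×10⁻⁹) = 5.930×10⁻¹⁹ J.
Energy delivered: (10.4 W m⁻²)(4.65×10⁻⁴ m²)(2406 s) = 11.64 J.
Photons incident: 11.64 / 5.930×10⁻¹⁹ = 1.963×10¹⁹, i.e. 1.963×10¹⁹/6.022×10²³ = 3.260×10⁻⁵ mol.
Φ = 1.330×10⁻⁵ mol / 3.260×10⁻⁵ mol photons = 0.41.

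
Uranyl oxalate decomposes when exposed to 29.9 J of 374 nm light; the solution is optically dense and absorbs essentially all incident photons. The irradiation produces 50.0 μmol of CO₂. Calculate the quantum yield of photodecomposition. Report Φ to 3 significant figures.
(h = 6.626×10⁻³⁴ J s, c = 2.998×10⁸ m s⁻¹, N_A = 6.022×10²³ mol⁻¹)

Product: 50.0 μmol = 5.00×10⁻⁵ mol.
Photon energy at 374 nm: hc/λ = (6.626×10⁻³⁴)(2.998×10⁸)/(374×10⁻⁹) = 5.311×10⁻¹⁹ J.
Photons incident: 29.9 / 5.311×10⁻¹⁹ = 5.630×10¹⁹, i.e. 5.630×10¹⁹/6.022×10²³ = 9.349×10⁻⁵ mol.
Φ = 5.00×10⁻⁵ mol / 9.349×10⁻⁵ mol photons = 0.535.

Φ = 0.535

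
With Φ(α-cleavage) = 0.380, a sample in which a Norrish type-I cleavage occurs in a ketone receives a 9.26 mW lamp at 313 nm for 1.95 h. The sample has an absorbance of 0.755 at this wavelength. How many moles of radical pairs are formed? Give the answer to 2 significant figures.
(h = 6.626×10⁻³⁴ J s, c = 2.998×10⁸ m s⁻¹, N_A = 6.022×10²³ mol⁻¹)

Photon energy at 313 nm: hc/λ = (6.626×10⁻³⁴)(2.998×10⁸)/(313×10⁻⁹) = 6.347×10⁻¹⁹ J.
Energy delivered: (9.26 mW)(7020 s) = 65.01 J.
Photons incident: 65.01 / 6.347×10⁻¹⁹ = 1.024×10²⁰, i.e. 1.024×10²⁰/6.022×10²³ = 1.700×10⁻⁴ mol.
Fraction absorbed: 1 − 10^(−0.755) = 0.8242.
Photons absorbed: 0.8242 × 1.700×10⁻⁴ = 1.401×10⁻⁴ mol.
Product: Φ × n_abs = 0.380 × 1.401×10⁻⁴ = 5.324×10⁻⁵ mol.

5.3×10⁻⁵ mol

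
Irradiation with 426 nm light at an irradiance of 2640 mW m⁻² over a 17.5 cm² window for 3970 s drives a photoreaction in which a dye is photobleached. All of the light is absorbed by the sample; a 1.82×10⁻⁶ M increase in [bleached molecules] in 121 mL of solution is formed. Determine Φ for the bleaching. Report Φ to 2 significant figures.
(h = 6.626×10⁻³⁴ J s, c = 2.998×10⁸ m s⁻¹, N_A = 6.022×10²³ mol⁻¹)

Φ = 0.0034

Product: (1.82×10⁻⁶ M)(0.121 L) = 2.202×10⁻⁷ mol.
Photon energy at 426 nm: hc/λ = (6.626×10⁻³⁴)(2.998×10⁸)/(426×10⁻⁹) = 4.663×10⁻¹⁹ J.
Energy delivered: (2640 mW m⁻²)(17.5×10⁻⁴ m²)(3970 s) = 18.34 J.
Photons incident: 18.34 / 4.663×10⁻¹⁹ = 3.933×10¹⁹, i.e. 3.933×10¹⁹/6.022×10²³ = 6.531×10⁻⁵ mol.
Φ = 2.202×10⁻⁷ mol / 6.531×10⁻⁵ mol photons = 0.0034.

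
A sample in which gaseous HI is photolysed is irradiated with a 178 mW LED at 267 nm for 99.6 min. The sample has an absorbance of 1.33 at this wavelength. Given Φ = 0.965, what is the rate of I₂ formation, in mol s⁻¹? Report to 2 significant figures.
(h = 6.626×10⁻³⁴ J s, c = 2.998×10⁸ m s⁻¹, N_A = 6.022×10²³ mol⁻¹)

3.7×10⁻⁷ mol s⁻¹

Photon energy at 267 nm: hc/λ = (6.626×10⁻³⁴)(2.998×10⁸)/(267×10⁻⁹) = 7.440×10⁻¹⁹ J.
Energy delivered: (178 mW)(5976 s) = 1064 J.
Photons incident: 1064 / 7.440×10⁻¹⁹ = 1.430×10²¹, i.e. 1.430×10²¹/6.022×10²³ = 0.002375 mol.
Fraction absorbed: 1 − 10^(−1.33) = 0.9532.
Photons absorbed: 0.9532 × 0.002375 = 0.002264 mol.
Product formed: 0.965 × 0.002264 = 0.002185 mol.
Rate: 0.002185 / 5976 s = 3.7×10⁻⁷ mol s⁻¹.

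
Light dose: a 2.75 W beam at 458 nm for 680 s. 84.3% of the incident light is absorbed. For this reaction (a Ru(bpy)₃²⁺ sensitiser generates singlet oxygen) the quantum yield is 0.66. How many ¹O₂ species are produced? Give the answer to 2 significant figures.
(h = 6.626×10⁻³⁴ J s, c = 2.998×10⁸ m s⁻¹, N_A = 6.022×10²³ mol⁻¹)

Photon energy at 458 nm: hc/λ = (6.626×10⁻³⁴)(2.998×10⁸)/(458×10⁻⁹) = 4.337×10⁻¹⁹ J.
Energy delivered: (2.75 W)(680 s) = 1870 J.
Photons incident: 1870 / 4.337×10⁻¹⁹ = 4.312×10²¹, i.e. 4.312×10²¹/6.022×10²³ = 0.007160 mol.
Photons absorbed: 0.843 × 0.007160 = 0.006036 mol.
Product: Φ × n_abs = 0.66 × 0.006036 = 0.003984 mol.
As a count: 0.003984 × 6.022×10²³ = 2.4×10²¹.

2.4×10²¹ species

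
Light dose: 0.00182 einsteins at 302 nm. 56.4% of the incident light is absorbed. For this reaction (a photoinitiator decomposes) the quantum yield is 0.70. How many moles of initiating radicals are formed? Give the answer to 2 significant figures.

7.2×10⁻⁴ mol

Photons absorbed: 0.564 × 0.00182 = 0.001026 mol.
Product: Φ × n_abs = 0.70 × 0.001026 = 7.182×10⁻⁴ mol.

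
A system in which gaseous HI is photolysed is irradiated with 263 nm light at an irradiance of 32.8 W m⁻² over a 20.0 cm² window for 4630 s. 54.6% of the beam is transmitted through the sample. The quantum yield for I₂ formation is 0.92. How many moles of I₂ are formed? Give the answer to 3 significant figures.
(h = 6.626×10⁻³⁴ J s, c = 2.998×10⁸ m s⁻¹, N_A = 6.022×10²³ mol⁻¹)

2.79×10⁻⁴ mol

Photon energy at 263 nm: hc/λ = (6.626×10⁻³⁴)(2.998×10⁸)/(263×10⁻⁹) = 7.553×10⁻¹⁹ J.
Energy delivered: (32.8 W m⁻²)(20.0×10⁻⁴ m²)(4630 s) = 303.7 J.
Photons incident: 303.7 / 7.553×10⁻¹⁹ = 4.021×10²⁰, i.e. 4.021×10²⁰/6.022×10²³ = 6.677×10⁻⁴ mol.
Fraction absorbed: 1 − 54.6/100 = 0.4540.
Photons absorbed: 0.4540 × 6.677×10⁻⁴ = 3.031×10⁻⁴ mol.
Product: Φ × n_abs = 0.92 × 3.031×10⁻⁴ = 2.789×10⁻⁴ mol.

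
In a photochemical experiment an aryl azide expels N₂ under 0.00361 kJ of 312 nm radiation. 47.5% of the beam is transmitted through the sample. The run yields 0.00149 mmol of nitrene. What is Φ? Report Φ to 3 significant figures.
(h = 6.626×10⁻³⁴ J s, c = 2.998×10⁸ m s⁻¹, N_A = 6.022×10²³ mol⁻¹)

Product: 0.00149 mmol = 1.49×10⁻⁶ mol.
Photon energy at 312 nm: hc/λ = (6.626×10⁻³⁴)(2.998×10⁸)/(312×10⁻⁹) = 6.367×10⁻¹⁹ J.
Incident energy: 0.00361 kJ = 3.61 J.
Photons incident: 3.61 / 6.367×10⁻¹⁹ = 5.670×10¹⁸, i.e. 5.670×10¹⁸/6.022×10²³ = 9.415×10⁻⁶ mol.
Fraction absorbed: 1 − 47.5/100 = 0.5250.
Photons absorbed: 0.5250 × 9.415×10⁻⁶ = 4.943×10⁻⁶ mol.
Φ = 1.49×10⁻⁶ mol / 4.943×10⁻⁶ mol photons = 0.301.

Φ = 0.301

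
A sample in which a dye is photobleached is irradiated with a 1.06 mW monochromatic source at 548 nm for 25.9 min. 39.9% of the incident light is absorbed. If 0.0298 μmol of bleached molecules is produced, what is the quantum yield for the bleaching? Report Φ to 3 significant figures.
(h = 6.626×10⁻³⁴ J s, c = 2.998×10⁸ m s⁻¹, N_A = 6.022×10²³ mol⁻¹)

Product: 0.0298 μmol = 2.98×10⁻⁸ mol.
Photon energy at 548 nm: hc/λ = (6.626×10⁻³⁴)(2.998×10⁸)/(548×10⁻⁹) = 3.625×10⁻¹⁹ J.
Energy delivered: (1.06 mW)(1554 s) = 1.647 J.
Photons incident: 1.647 / 3.625×10⁻¹⁹ = 4.543×10¹⁸, i.e. 4.543×10¹⁸/6.022×10²³ = 7.544×10⁻⁶ mol.
Photons absorbed: 0.399 × 7.544×10⁻⁶ = 3.010×10⁻⁶ mol.
Φ = 2.98×10⁻⁸ mol / 3.010×10⁻⁶ mol photons = 0.00990.

Φ = 0.00990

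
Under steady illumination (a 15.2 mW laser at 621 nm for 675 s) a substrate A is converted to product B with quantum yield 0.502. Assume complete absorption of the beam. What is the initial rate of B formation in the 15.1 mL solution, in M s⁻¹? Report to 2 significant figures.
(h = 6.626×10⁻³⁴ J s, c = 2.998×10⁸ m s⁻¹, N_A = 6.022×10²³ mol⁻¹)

Photon energy at 621 nm: hc/λ = (6.626×10⁻³⁴)(2.998×10⁸)/(621×10⁻⁹) = 3.199×10⁻¹⁹ J.
Energy delivered: (15.2 mW)(675 s) = 10.26 J.
Photons incident: 10.26 / 3.199×10⁻¹⁹ = 3.207×10¹⁹, i.e. 3.207×10¹⁹/6.022×10²³ = 5.325×10⁻⁵ mol.
Product formed: 0.502 × 5.325×10⁻⁵ = 2.673×10⁻⁵ mol.
Rate: 2.673×10⁻⁵ mol / (675 s × 0.0151 L) = 2.6×10⁻⁶ M s⁻¹.

2.6×10⁻⁶ M s⁻¹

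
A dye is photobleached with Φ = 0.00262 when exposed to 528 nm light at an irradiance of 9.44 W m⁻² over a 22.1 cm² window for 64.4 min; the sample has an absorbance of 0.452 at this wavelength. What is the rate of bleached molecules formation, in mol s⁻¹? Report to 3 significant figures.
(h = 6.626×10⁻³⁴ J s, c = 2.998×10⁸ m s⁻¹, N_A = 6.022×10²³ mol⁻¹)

1.56×10⁻¹⁰ mol s⁻¹

Photon energy at 528 nm: hc/λ = (6.626×10⁻³⁴)(2.998×10⁸)/(528×10⁻⁹) = 3.762×10⁻¹⁹ J.
Energy delivered: (9.44 W m⁻²)(22.1×10⁻⁴ m²)(3864 s) = 80.61 J.
Photons incident: 80.61 / 3.762×10⁻¹⁹ = 2.143×10²⁰, i.e. 2.143×10²⁰/6.022×10²³ = 3.559×10⁻⁴ mol.
Fraction absorbed: 1 − 10^(−0.452) = 0.6468.
Photons absorbed: 0.6468 × 3.559×10⁻⁴ = 2.302×10⁻⁴ mol.
Product formed: 0.00262 × 2.302×10⁻⁴ = 6.031×10⁻⁷ mol.
Rate: 6.031×10⁻⁷ / 3864 s = 1.56×10⁻¹⁰ mol s⁻¹.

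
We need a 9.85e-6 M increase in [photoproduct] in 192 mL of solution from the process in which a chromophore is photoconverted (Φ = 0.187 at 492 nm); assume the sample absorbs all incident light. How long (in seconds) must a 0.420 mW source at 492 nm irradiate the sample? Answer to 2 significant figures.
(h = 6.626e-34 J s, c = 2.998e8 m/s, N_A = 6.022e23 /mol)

t ≈ 5900 s

Product: (9.85e-6 M)(0.192 L) = 1.891e-6 mol.
Photons that must be absorbed: 1.891e-6 / 0.187 = 1.011e-5 mol.
Photon energy: hc/λ = 4.038e-19 J; per mole, 2.432e5 J mol⁻¹.
Energy required: 1.011e-5 × 2.432e5 = 2.459 J.
Time: 2.459 J / 0.00042 W = 5900 s.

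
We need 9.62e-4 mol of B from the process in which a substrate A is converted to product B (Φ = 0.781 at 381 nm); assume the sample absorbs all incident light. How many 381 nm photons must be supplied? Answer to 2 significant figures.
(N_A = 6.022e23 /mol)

7.4e20 photons

Photons that must be absorbed: 9.62e-4 / 0.781 = 0.001232 mol.
Photon count: 0.001232 × 6.022e23 = 7.4e20.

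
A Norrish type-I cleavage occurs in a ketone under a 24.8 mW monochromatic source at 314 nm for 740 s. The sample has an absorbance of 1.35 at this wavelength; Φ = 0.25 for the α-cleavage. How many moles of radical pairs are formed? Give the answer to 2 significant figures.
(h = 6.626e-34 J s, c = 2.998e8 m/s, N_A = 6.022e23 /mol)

1.2e-5 mol

Photon energy at 314 nm: hc/λ = (6.626e-34)(2.998e8)/(314e-9) = 6.326e-19 J.
Energy delivered: (24.8 mW)(740 s) = 18.35 J.
Photons incident: 18.35 / 6.326e-19 = 2.901e19, i.e. 2.901e19/6.022e23 = 4.817e-5 mol.
Fraction absorbed: 1 − 10^(−1.35) = 0.9553.
Photons absorbed: 0.9553 × 4.817e-5 = 4.602e-5 mol.
Product: Φ × n_abs = 0.25 × 4.602e-5 = 1.151e-5 mol.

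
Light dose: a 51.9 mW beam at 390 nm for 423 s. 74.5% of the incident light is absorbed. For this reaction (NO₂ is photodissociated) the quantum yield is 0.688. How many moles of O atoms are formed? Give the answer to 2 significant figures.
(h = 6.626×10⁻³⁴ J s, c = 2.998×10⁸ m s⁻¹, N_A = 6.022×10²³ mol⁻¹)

3.7×10⁻⁵ mol

Photon energy at 390 nm: hc/λ = (6.626×10⁻³⁴)(2.998×10⁸)/(390×10⁻⁹) = 5.094×10⁻¹⁹ J.
Energy delivered: (51.9 mW)(423 s) = 21.95 J.
Photons incident: 21.95 / 5.094×10⁻¹⁹ = 4.309×10¹⁹, i.e. 4.309×10¹⁹/6.022×10²³ = 7.155×10⁻⁵ mol.
Photons absorbed: 0.745 × 7.155×10⁻⁵ = 5.330×10⁻⁵ mol.
Product: Φ × n_abs = 0.688 × 5.330×10⁻⁵ = 3.667×10⁻⁵ mol.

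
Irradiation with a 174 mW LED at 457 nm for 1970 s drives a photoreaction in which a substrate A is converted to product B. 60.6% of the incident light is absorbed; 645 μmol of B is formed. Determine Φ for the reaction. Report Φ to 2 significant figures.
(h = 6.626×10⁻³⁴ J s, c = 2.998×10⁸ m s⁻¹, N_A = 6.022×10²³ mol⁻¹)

Product: 645 μmol = 6.45×10⁻⁴ mol.
Photon energy at 457 nm: hc/λ = (6.626×10⁻³⁴)(2.998×10⁸)/(457×10⁻⁹) = 4.347×10⁻¹⁹ J.
Energy delivered: (174 mW)(1970 s) = 342.8 J.
Photons incident: 342.8 / 4.347×10⁻¹⁹ = 7.886×10²⁰, i.e. 7.886×10²⁰/6.022×10²³ = 0.001310 mol.
Photons absorbed: 0.606 × 0.001310 = 7.939×10⁻⁴ mol.
Φ = 6.45×10⁻⁴ mol / 7.939×10⁻⁴ mol photons = 0.81.

Φ = 0.81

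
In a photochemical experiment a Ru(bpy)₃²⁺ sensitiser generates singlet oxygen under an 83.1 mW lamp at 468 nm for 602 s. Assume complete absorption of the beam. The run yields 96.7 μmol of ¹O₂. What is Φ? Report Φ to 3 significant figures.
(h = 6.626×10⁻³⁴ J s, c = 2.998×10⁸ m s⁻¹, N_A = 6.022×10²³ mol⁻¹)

Φ = 0.494

Product: 96.7 μmol = 9.67×10⁻⁵ mol.
Photon energy at 468 nm: hc/λ = (6.626×10⁻³⁴)(2.998×10⁸)/(468×10⁻⁹) = 4.245×10⁻¹⁹ J.
Energy delivered: (83.1 mW)(602 s) = 50.03 J.
Photons incident: 50.03 / 4.245×10⁻¹⁹ = 1.179×10²⁰, i.e. 1.179×10²⁰/6.022×10²³ = 1.958×10⁻⁴ mol.
Φ = 9.67×10⁻⁵ mol / 1.958×10⁻⁴ mol photons = 0.494.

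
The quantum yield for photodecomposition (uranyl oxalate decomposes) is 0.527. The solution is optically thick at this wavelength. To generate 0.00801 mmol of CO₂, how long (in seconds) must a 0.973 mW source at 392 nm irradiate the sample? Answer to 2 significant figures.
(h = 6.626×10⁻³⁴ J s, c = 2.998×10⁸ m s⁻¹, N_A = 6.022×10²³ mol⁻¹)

t ≈ 4800 s

Product: 0.00801 mmol = 8.01×10⁻⁶ mol.
Photons that must be absorbed: 8.01×10⁻⁶ / 0.527 = 1.520×10⁻⁵ mol.
Photon energy: hc/λ = 5.068×10⁻¹⁹ J; per mole, 3.052×10⁵ J mol⁻¹.
Energy required: 1.520×10⁻⁵ × 3.052×10⁵ = 4.639 J.
Time: 4.639 J / 0.000973 W = 4800 s.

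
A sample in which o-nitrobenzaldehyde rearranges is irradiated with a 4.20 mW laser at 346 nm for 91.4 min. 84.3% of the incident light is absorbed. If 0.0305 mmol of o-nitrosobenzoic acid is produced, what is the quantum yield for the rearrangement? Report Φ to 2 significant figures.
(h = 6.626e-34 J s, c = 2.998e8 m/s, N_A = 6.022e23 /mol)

Φ = 0.54

Product: 0.0305 mmol = 3.05e-5 mol.
Photon energy at 346 nm: hc/λ = (6.626e-34)(2.998e8)/(346e-9) = 5.741e-19 J.
Energy delivered: (4.20 mW)(5484 s) = 23.03 J.
Photons incident: 23.03 / 5.741e-19 = 4.011e19, i.e. 4.011e19/6.022e23 = 6.661e-5 mol.
Photons absorbed: 0.843 × 6.661e-5 = 5.615e-5 mol.
Φ = 3.05e-5 mol / 5.615e-5 mol photons = 0.54.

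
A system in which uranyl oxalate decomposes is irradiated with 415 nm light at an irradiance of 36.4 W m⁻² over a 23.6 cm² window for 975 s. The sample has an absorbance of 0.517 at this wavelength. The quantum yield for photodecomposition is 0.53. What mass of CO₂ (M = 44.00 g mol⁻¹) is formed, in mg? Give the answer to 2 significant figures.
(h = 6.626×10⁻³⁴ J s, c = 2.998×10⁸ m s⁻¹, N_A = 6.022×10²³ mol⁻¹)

4.7 mg

Photon energy at 415 nm: hc/λ = (6.626×10⁻³⁴)(2.998×10⁸)/(415×10⁻⁹) = 4.787×10⁻¹⁹ J.
Energy delivered: (36.4 W m⁻²)(23.6×10⁻⁴ m²)(975 s) = 83.76 J.
Photons incident: 83.76 / 4.787×10⁻¹⁹ = 1.750×10²⁰, i.e. 1.750×10²⁰/6.022×10²³ = 2.906×10⁻⁴ mol.
Fraction absorbed: 1 − 10^(−0.517) = 0.6959.
Photons absorbed: 0.6959 × 2.906×10⁻⁴ = 2.022×10⁻⁴ mol.
Product: Φ × n_abs = 0.53 × 2.022×10⁻⁴ = 1.072×10⁻⁴ mol.
Mass: 1.072×10⁻⁴ × 44.00 = 0.004717 g = 4.7 mg.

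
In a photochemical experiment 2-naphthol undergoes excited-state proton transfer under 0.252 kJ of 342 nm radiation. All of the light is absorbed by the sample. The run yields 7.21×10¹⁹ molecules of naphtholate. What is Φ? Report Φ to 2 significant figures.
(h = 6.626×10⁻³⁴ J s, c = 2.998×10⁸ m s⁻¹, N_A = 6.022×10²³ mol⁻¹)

Product: 7.21×10¹⁹ / 6.022×10²³ = 1.197×10⁻⁴ mol.
Photon energy at 342 nm: hc/λ = (6.626×10⁻³⁴)(2.998×10⁸)/(342×10⁻⁹) = 5.808×10⁻¹⁹ J.
Incident energy: 0.252 kJ = 252 J.
Photons incident: 252 / 5.808×10⁻¹⁹ = 4.339×10²⁰, i.e. 4.339×10²⁰/6.022×10²³ = 7.205×10⁻⁴ mol.
Φ = 1.197×10⁻⁴ mol / 7.205×10⁻⁴ mol photons = 0.17.

Φ = 0.17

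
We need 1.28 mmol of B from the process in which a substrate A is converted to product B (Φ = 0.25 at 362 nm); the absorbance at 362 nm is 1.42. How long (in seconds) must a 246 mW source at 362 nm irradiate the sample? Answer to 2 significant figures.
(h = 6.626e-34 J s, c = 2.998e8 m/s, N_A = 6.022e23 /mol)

t ≈ 7100 s

Product: 1.28 mmol = 0.00128 mol.
Photons that must be absorbed: 0.00128 / 0.25 = 0.005120 mol.
Fraction absorbed: 1 − 10^(−1.42) = 0.9620.
Incident photons needed: 0.005120 / 0.9620 = 0.005322 mol.
Photon energy: hc/λ = 5.487e-19 J; per mole, 3.304e5 J mol⁻¹.
Energy required: 0.005322 × 3.304e5 = 1758 J.
Time: 1758 J / 0.246 W = 7100 s.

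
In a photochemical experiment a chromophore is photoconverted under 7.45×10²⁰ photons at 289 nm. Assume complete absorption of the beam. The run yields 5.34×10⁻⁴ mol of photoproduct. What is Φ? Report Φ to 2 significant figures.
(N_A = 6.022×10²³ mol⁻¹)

Φ = 0.43

Moles of photons: 7.45×10²⁰ / 6.022×10²³ = 0.001237 mol.
Φ = 5.34×10⁻⁴ mol / 0.001237 mol photons = 0.43.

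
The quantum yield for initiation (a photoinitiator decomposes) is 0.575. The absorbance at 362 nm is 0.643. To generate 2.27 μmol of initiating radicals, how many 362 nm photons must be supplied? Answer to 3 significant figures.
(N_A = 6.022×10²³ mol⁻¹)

3.08×10¹⁸ photons

Product: 2.27 μmol = 2.27×10⁻⁶ mol.
Photons that must be absorbed: 2.27×10⁻⁶ / 0.575 = 3.948×10⁻⁶ mol.
Fraction absorbed: 1 − 10^(−0.643) = 0.7725.
Incident photons needed: 3.948×10⁻⁶ / 0.7725 = 5.111×10⁻⁶ mol.
Photon count: 5.111×10⁻⁶ × 6.022×10²³ = 3.08×10¹⁸.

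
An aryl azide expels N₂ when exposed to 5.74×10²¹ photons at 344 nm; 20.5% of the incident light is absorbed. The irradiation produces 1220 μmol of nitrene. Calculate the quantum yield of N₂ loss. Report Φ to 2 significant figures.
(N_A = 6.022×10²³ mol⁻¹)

Φ = 0.62

Product: 1220 μmol = 0.00122 mol.
Moles of photons: 5.74×10²¹ / 6.022×10²³ = 0.009532 mol.
Photons absorbed: 0.205 × 0.009532 = 0.001954 mol.
Φ = 0.00122 mol / 0.001954 mol photons = 0.62.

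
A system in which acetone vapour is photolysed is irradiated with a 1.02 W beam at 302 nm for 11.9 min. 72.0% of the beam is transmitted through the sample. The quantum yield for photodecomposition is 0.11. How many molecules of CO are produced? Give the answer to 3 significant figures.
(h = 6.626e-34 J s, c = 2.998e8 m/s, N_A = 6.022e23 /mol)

Photon energy at 302 nm: hc/λ = (6.626e-34)(2.998e8)/(302e-9) = 6.578e-19 J.
Energy delivered: (1.02 W)(714 s) = 728.3 J.
Photons incident: 728.3 / 6.578e-19 = 1.107e21, i.e. 1.107e21/6.022e23 = 0.001838 mol.
Fraction absorbed: 1 − 72.0/100 = 0.2800.
Photons absorbed: 0.2800 × 0.001838 = 5.146e-4 mol.
Product: Φ × n_abs = 0.11 × 5.146e-4 = 5.661e-5 mol.
As a count: 5.661e-5 × 6.022e23 = 3.41e19.

3.41e19 molecules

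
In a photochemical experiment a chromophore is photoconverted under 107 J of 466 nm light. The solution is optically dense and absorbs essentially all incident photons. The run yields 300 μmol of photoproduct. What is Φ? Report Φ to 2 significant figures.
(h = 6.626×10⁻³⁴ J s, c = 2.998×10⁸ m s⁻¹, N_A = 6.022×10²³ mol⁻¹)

Φ = 0.72

Product: 300 μmol = 3.00×10⁻⁴ mol.
Photon energy at 466 nm: hc/λ = (6.626×10⁻³⁴)(2.998×10⁸)/(466×10⁻⁹) = 4.263×10⁻¹⁹ J.
Photons incident: 107 / 4.263×10⁻¹⁹ = 2.510×10²⁰, i.e. 2.510×10²⁰/6.022×10²³ = 4.168×10⁻⁴ mol.
Φ = 3.00×10⁻⁴ mol / 4.168×10⁻⁴ mol photons = 0.72.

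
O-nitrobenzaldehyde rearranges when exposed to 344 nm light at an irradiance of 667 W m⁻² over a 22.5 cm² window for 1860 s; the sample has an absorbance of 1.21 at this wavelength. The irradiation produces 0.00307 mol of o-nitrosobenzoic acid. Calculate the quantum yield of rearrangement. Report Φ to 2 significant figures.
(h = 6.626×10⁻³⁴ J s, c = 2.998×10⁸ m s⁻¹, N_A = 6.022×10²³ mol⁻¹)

Φ = 0.41

Photon energy at 344 nm: hc/λ = (6.626×10⁻³⁴)(2.998×10⁸)/(344×10⁻⁹) = 5.775×10⁻¹⁹ J.
Energy delivered: (667 W m⁻²)(22.5×10⁻⁴ m²)(1860 s) = 2791 J.
Photons incident: 2791 / 5.775×10⁻¹⁹ = 4.833×10²¹, i.e. 4.833×10²¹/6.022×10²³ = 0.008026 mol.
Fraction absorbed: 1 − 10^(−1.21) = 0.9383.
Photons absorbed: 0.9383 × 0.008026 = 0.007531 mol.
Φ = 0.00307 mol / 0.007531 mol photons = 0.41.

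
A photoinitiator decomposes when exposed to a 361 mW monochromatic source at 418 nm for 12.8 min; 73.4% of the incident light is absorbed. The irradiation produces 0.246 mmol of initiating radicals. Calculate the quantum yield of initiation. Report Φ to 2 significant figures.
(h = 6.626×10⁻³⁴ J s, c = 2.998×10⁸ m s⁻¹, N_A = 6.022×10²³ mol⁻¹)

Product: 0.246 mmol = 2.46×10⁻⁴ mol.
Photon energy at 418 nm: hc/λ = (6.626×10⁻³⁴)(2.998×10⁸)/(418×10⁻⁹) = 4.752×10⁻¹⁹ J.
Energy delivered: (361 mW)(768 s) = 277.2 J.
Photons incident: 277.2 / 4.752×10⁻¹⁹ = 5.833×10²⁰, i.e. 5.833×10²⁰/6.022×10²³ = 9.686×10⁻⁴ mol.
Photons absorbed: 0.734 × 9.686×10⁻⁴ = 7.110×10⁻⁴ mol.
Φ = 2.46×10⁻⁴ mol / 7.110×10⁻⁴ mol photons = 0.35.

Φ = 0.35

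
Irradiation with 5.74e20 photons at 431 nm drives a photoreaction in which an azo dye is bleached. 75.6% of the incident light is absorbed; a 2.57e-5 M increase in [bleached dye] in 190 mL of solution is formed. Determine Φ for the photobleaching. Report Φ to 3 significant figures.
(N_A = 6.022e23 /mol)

Φ = 0.00678

Product: (2.57e-5 M)(0.19 L) = 4.883e-6 mol.
Moles of photons: 5.74e20 / 6.022e23 = 9.532e-4 mol.
Photons absorbed: 0.756 × 9.532e-4 = 7.206e-4 mol.
Φ = 4.883e-6 mol / 7.206e-4 mol photons = 0.00678.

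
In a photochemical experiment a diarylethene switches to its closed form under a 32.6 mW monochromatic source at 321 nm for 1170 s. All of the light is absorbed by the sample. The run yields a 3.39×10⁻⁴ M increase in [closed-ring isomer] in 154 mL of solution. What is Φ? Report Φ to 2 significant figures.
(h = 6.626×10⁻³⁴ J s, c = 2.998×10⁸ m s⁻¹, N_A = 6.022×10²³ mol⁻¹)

Φ = 0.51

Product: (3.39×10⁻⁴ M)(0.154 L) = 5.221×10⁻⁵ mol.
Photon energy at 321 nm: hc/λ = (6.626×10⁻³⁴)(2.998×10⁸)/(321×10⁻⁹) = 6.188×10⁻¹⁹ J.
Energy delivered: (32.6 mW)(1170 s) = 38.14 J.
Photons incident: 38.14 / 6.188×10⁻¹⁹ = 6.164×10¹⁹, i.e. 6.164×10¹⁹/6.022×10²³ = 1.024×10⁻⁴ mol.
Φ = 5.221×10⁻⁵ mol / 1.024×10⁻⁴ mol photons = 0.51.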